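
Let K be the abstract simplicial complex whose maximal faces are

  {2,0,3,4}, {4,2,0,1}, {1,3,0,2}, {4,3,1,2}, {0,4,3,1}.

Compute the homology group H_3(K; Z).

H_3 ≅ Z.

Order the vertices as 0 < 1 < 2 < 3 < 4. Listing each simplex with vertices in this order, K has dimension 3 with simplices:

  0-simplices (5): [0], [1], [2], [3], [4]
  1-simplices (10): [0,1], [0,2], [0,3], [0,4], [1,2], [1,3], [1,4], [2,3], [2,4], [3,4]
  2-simplices (10): [0,1,2], [0,1,3], [0,1,4], [0,2,3], [0,2,4], [0,3,4], [1,2,3], [1,2,4], [1,3,4], [2,3,4]
  3-simplices (5): [0,1,2,3], [0,1,2,4], [0,1,3,4], [0,2,3,4], [1,2,3,4]

so the chain groups are C_0 ≅ Z^5, C_1 ≅ Z^10, C_2 ≅ Z^10, C_3 ≅ Z^5.

The boundary map ∂_1: C_1 → C_0 sends each edge [p,q] (with p < q) to q − p.
This gives a 5×10 integer matrix of rank 4; reducing to Smith normal form yields diagonal entries (1,1,1,1).

∂_2: C_2 → C_1 sends each 2-simplex [p,q,r] to [q,r] − [p,r] + [p,q]. For instance
  ∂[1,2,4] = [2,4] − [1,4] + [1,2],
  ∂[1,2,3] = [2,3] − [1,3] + [1,2].
The 10×10 boundary matrix has rank 6 and Smith normal form diag(1,1,1,1,1,1).

Boundary ∂_3: C_3 → C_2 sends each 3-simplex σ to the alternating sum Σ_i (−1)^i (σ with its i-th vertex removed). For instance
  ∂[0,1,2,3] = [1,2,3] − [0,2,3] + [0,1,3] − [0,1,2],
  ∂[0,1,3,4] = [1,3,4] − [0,3,4] + [0,1,4] − [0,1,3].
The resulting 10×5 matrix has rank 4, and its Smith normal form has invariant factors (1,1,1,1).

Computing H_k = (kernel of ∂_k) / (image of ∂_{k+1}):

  H_3: rank ker ∂_3 − rank ∂_4 = (5 − 4) − 0 = 1, and there is no ∂_4, so H_3 = Z.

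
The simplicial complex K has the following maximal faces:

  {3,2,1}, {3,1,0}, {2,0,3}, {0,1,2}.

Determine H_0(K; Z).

Fix the vertex order 0 < 1 < 2 < 3 and write every simplex with vertices in increasing order. Then dim K = 2 and the simplices of K are:

  0-simplices (4): [0], [1], [2], [3]
  1-simplices (6): [0,1], [0,2], [0,3], [1,2], [1,3], [2,3]
  2-simplices (4): [0,1,2], [0,1,3], [0,2,3], [1,2,3]

giving chain groups C_0 ≅ Z^4, C_1 ≅ Z^6, C_2 ≅ Z^4.

The boundary map ∂_1: C_1 → C_0 is given by ∂[p,q] = [q] − [p].
This gives a 4×6 integer matrix of rank 3; reducing to Smith normal form yields diagonal entries (1,1,1).

The boundary map ∂_2: C_2 → C_1 maps a triangle to the signed sum of its edges. For instance
  ∂[0,1,3] = [1,3] − [0,3] + [0,1],
  ∂[0,2,3] = [2,3] − [0,3] + [0,2].
The 6×4 boundary matrix has rank 3 and Smith normal form diag(1,1,1).

From H_k ≅ ker(∂_k) / im(∂_{k+1}) we obtain:

  H_0: rank C_0 − rank ∂_1 = 4 − 3 = 1, and the invariant factors of ∂_1 are all 1, so H_0 = Z.

H_0 ≅ Z.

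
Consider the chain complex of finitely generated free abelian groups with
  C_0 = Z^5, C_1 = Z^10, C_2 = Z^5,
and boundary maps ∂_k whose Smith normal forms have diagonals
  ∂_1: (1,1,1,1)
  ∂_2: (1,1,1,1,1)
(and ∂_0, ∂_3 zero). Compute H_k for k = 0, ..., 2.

H_0 ≅ Z,  H_1 ≅ Z,  H_2 = 0.

H_0: b_0 = 5 − 0 − 4 = 1; torsion from ∂_1 factors > 1: none. So H_0 ≅ Z.
H_1: b_1 = 10 − 4 − 5 = 1; torsion from ∂_2 factors > 1: none. So H_1 ≅ Z.
H_2: b_2 = 5 − 5 − 0 = 0; torsion from ∂_3 factors > 1: none. So H_2 ≅ 0.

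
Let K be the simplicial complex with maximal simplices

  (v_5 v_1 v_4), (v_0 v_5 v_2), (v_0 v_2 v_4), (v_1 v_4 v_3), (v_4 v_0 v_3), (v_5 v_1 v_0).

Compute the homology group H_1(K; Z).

K has 6 vertices, 12 edges, 6 triangles.
rank ∂_1 = 5, rank ∂_2 = 6 ⇒ b_1 = 12 − 5 − 6 = 1; all invariant factors of ∂_2 are 1 so no torsion. So H_1 = Z.

H_1 = Z.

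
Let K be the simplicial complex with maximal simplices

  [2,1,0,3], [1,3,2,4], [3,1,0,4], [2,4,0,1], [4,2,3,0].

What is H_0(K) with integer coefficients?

We work with the vertex ordering 0 < 1 < 2 < 3 < 4. The simplices of K, each written with vertices in increasing order, are:

  0-simplices (5): [0], [1], [2], [3], [4]
  1-simplices (10): [0,1], [0,2], [0,3], [0,4], [1,2], [1,3], [1,4], [2,3], [2,4], [3,4]
  2-simplices (10): [0,1,2], [0,1,3], [0,1,4], [0,2,3], [0,2,4], [0,3,4], [1,2,3], [1,2,4], [1,3,4], [2,3,4]
  3-simplices (5): [0,1,2,3], [0,1,2,4], [0,1,3,4], [0,2,3,4], [1,2,3,4]

giving chain groups C_0 ≅ Z^5, C_1 ≅ Z^10, C_2 ≅ Z^10, C_3 ≅ Z^5.

Boundary ∂_1: C_1 → C_0 sends each edge [p,q] (with p < q) to q − p. For instance
  ∂[2,3] = [3] − [2].
The resulting 5×10 matrix has rank 4, and its Smith normal form has invariant factors (1,1,1,1).

The boundary map ∂_2: C_2 → C_1 acts by ∂[p,q,r] = [q,r] − [p,r] + [p,q]. For instance
  ∂[2,3,4] = [3,4] − [2,4] + [2,3],
  ∂[0,2,3] = [2,3] − [0,3] + [0,2].
As a 10×10 matrix over Z this has rank 6, with invariant factors (1,1,1,1,1,1).

∂_3: C_3 → C_2 sends each 3-simplex σ to the alternating sum Σ_i (−1)^i (σ with its i-th vertex removed). For instance
  ∂[0,1,2,3] = [1,2,3] − [0,2,3] + [0,1,3] − [0,1,2],
  ∂[1,2,3,4] = [2,3,4] − [1,3,4] + [1,2,4] − [1,2,3].
This gives a 10×5 integer matrix of rank 4; reducing to Smith normal form yields diagonal entries (1,1,1,1).

From H_k ≅ ker(∂_k) / im(∂_{k+1}) we obtain:

  H_0: rank C_0 − rank ∂_1 = 5 − 4 = 1, and the invariant factors of ∂_1 are all 1, so H_0 ≅ Z.

(K is a triangulation of the 3-sphere S^3.)

H_0 = Z.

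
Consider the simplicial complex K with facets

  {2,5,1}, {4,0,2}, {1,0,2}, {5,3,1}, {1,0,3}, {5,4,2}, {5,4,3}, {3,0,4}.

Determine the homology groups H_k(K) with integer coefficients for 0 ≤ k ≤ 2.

K has 6 vertices, 12 edges, 8 triangles.
rank ∂_0 = 0, rank ∂_1 = 5 ⇒ b_0 = 6 − 0 − 5 = 1; all invariant factors of ∂_1 are 1 so no torsion. So H_0 = Z.
rank ∂_1 = 5, rank ∂_2 = 7 ⇒ b_1 = 12 − 5 − 7 = 0; all invariant factors of ∂_2 are 1 so no torsion. So H_1 = 0.
rank ∂_2 = 7, rank ∂_3 = 0 ⇒ b_2 = 8 − 7 − 0 = 1. So H_2 = Z.

H_0 = Z,  H_1 = 0,  H_2 = Z.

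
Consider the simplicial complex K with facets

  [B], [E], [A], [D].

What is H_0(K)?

K has 4 vertices.
rank ∂_0 = 0, rank ∂_1 = 0 ⇒ b_0 = 4 − 0 − 0 = 4. So H_0 = Z^4.

H_0 = Z^4.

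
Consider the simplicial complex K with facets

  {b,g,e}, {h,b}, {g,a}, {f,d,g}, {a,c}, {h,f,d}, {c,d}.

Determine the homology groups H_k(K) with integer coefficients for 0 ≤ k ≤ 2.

H_0 ≅ Z,  H_1 ≅ Z^2,  H_2 = 0.

Fix the vertex order a < b < c < d < e < f < g < h and write every simplex with vertices in increasing order. Then dim K = 2 and the simplices of K are:

  0-simplices (8): a, b, c, d, e, f, g, h
  1-simplices (12): ac, ag, be, bg, bh, cd, df, dg, dh, eg, fg, fh
  2-simplices (3): beg, dfg, dfh

so the chain groups are C_0 ≅ Z^8, C_1 ≅ Z^12, C_2 ≅ Z^3.

Boundary ∂_1: C_1 → C_0 maps an edge to its endpoints' difference, ∂[p,q] = q − p.
As a 8×12 matrix over Z this has rank 7, with invariant factors (1,1,1,1,1,1,1).

The boundary map ∂_2: C_2 → C_1 acts by ∂[p,q,r] = [q,r] − [p,r] + [p,q]. For instance
  ∂beg = eg − bg + be,
  ∂dfh = fh − dh + df.
This gives a 12×3 integer matrix of rank 3; reducing to Smith normal form yields diagonal entries (1,1,1).

Reading off H_k = ker ∂_k / im ∂_{k+1}:

  H_0: rank C_0 − rank ∂_1 = 8 − 7 = 1, and the invariant factors of ∂_1 are all 1, so H_0 = Z.
  H_1: rank ker ∂_1 − rank ∂_2 = (12 − 7) − 3 = 2, and the invariant factors of ∂_2 are all 1, so H_1 = Z^2.
  H_2: rank ker ∂_2 − rank ∂_3 = (3 − 3) − 0 = 0, and there is no ∂_3, so H_2 = 0.

As a check, the Euler characteristic is 8 − 12 + 3 = -1, which agrees with 1 − 2 + 0 = -1.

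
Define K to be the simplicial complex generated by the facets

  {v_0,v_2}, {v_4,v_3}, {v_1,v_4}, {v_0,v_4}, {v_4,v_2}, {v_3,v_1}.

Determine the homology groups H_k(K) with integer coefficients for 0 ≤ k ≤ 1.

K has 5 vertices, 6 edges.
rank ∂_0 = 0, rank ∂_1 = 4 ⇒ b_0 = 5 − 0 − 4 = 1; all invariant factors of ∂_1 are 1 so no torsion. So H_0 = Z.
rank ∂_1 = 4, rank ∂_2 = 0 ⇒ b_1 = 6 − 4 − 0 = 2. So H_1 = Z^2.

H_0 ≅ Z,  H_1 ≅ Z^2.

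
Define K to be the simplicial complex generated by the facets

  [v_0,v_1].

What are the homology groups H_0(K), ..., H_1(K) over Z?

H_0 ≅ Z,  H_1 = 0.

We work with the vertex ordering v_0 < v_1. The simplices of K, each written with vertices in increasing order, are:

  0-simplices (2): [v_0], [v_1]
  1-simplices (1): [v_0,v_1]

giving chain groups C_0 ≅ Z^2, C_1 ≅ Z^1.

The boundary map ∂_1: C_1 → C_0 sends each edge [p,q] (with p < q) to q − p. For instance
  ∂[v_0,v_1] = [v_1] − [v_0].
The resulting 2×1 matrix has rank 1, and its Smith normal form has invariant factors (1).

From H_k ≅ ker(∂_k) / im(∂_{k+1}) we obtain:

  H_0: rank C_0 − rank ∂_1 = 2 − 1 = 1, and the invariant factors of ∂_1 are all 1, so H_0 ≅ Z.
  H_1: rank ker ∂_1 − rank ∂_2 = (1 − 1) − 0 = 0, and there is no ∂_2, so H_1 ≅ 0.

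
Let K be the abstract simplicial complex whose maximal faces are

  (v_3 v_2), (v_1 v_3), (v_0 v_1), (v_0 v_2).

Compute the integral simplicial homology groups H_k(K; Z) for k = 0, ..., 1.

H_0 = Z,  H_1 = Z.

We work with the vertex ordering v_0 < v_1 < v_2 < v_3. The simplices of K, each written with vertices in increasing order, are:

  0-simplices (4): [v_0], [v_1], [v_2], [v_3]
  1-simplices (4): [v_0,v_1], [v_0,v_2], [v_1,v_3], [v_2,v_3]

Hence C_0 ≅ Z^4, C_1 ≅ Z^4.

The boundary map ∂_1: C_1 → C_0 is given by ∂[p,q] = [q] − [p]. For instance
  ∂[v_0,v_2] = [v_2] − [v_0].
The resulting 4×4 matrix has rank 3, and its Smith normal form has invariant factors (1,1,1).

Computing H_k = (kernel of ∂_k) / (image of ∂_{k+1}):

  H_0: rank C_0 − rank ∂_1 = 4 − 3 = 1, and the invariant factors of ∂_1 are all 1, so H_0 ≅ Z.
  H_1: rank ker ∂_1 − rank ∂_2 = (4 − 3) − 0 = 1, and there is no ∂_2, so H_1 ≅ Z.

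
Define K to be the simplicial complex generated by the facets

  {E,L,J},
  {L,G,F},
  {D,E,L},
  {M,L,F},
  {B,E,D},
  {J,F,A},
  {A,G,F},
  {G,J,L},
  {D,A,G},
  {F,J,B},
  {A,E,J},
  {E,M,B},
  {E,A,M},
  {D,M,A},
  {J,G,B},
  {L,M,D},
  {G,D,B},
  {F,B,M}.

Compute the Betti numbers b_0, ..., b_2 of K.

b_0 = 1, b_1 = 1, b_2 = 0.

We work with the vertex ordering A < B < D < E < F < G < J < L < M. The simplices of K, each written with vertices in increasing order, are:

  0-simplices (9): A, B, D, E, F, G, J, L, M
  1-simplices (27): AD, AE, AF, AG, AJ, AM, BD, BE, BF, BG, BJ, BM, DE, DG, DL, DM, EJ, EL, EM, FG, FJ, FL, FM, GJ, GL, JL, LM
  2-simplices (18): ADG, ADM, AEJ, AEM, AFG, AFJ, BDE, BDG, BEM, BFJ, BFM, BGJ, DEL, DLM, EJL, FGL, FLM, GJL

so the chain groups are C_0 ≅ Z^9, C_1 ≅ Z^27, C_2 ≅ Z^18.

Boundary ∂_1: C_1 → C_0 maps an edge to its endpoints' difference, ∂[p,q] = q − p.
This gives a 9×27 integer matrix of rank 8; reducing to Smith normal form yields diagonal entries (1,1,1,1,1,1,1,1).

The boundary map ∂_2: C_2 → C_1 acts by ∂[p,q,r] = [q,r] − [p,r] + [p,q]. For instance
  ∂AFJ = FJ − AJ + AF,
  ∂FLM = LM − FM + FL.
The 27×18 boundary matrix has rank 18 and Smith normal form diag(1,1,1,1,1,1,1,1,1,1,1,1,1,1,1,1,1,2).

Now H_k = ker ∂_k / im ∂_{k+1}, so:

  H_0: rank C_0 − rank ∂_1 = 9 − 8 = 1, and the invariant factors of ∂_1 are all 1, so H_0 ≅ Z.
  H_1: rank ker ∂_1 − rank ∂_2 = (27 − 8) − 18 = 1, and ∂_2 has invariant factor 2 > 1, so H_1 ≅ Z ⊕ Z/2Z.
  H_2: rank ker ∂_2 − rank ∂_3 = (18 − 18) − 0 = 0, and there is no ∂_3, so H_2 ≅ 0.

As a check, the Euler characteristic is 9 − 27 + 18 = 0, which agrees with 1 − 1 + 0 = 0.
(K is a triangulation of the Klein bottle.)

Hence the Betti numbers are b_0 = 1, b_1 = 1, b_2 = 0.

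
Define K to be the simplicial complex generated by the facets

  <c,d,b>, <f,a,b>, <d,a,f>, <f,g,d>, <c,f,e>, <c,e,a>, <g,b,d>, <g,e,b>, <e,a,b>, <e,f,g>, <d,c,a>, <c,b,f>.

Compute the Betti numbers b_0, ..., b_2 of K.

b_0 = 1, b_1 = 0, b_2 = 0.

Fix the vertex order a < b < c < d < e < f < g and write every simplex with vertices in increasing order. Then dim K = 2 and the simplices of K are:

  0-simplices (7): a, b, c, d, e, f, g
  1-simplices (18): ab, ac, ad, ae, af, bc, bd, be, bf, bg, cd, ce, cf, df, dg, ef, eg, fg
  2-simplices (12): abe, abf, acd, ace, adf, bcd, bcf, bdg, beg, cef, dfg, efg

so the chain groups are C_0 ≅ Z^7, C_1 ≅ Z^18, C_2 ≅ Z^12.

Boundary ∂_1: C_1 → C_0 is given by ∂[p,q] = [q] − [p].
The 7×18 boundary matrix has rank 6 and Smith normal form diag(1,1,1,1,1,1).

∂_2: C_2 → C_1 maps a triangle to the signed sum of its edges. For instance
  ∂ace = ce − ae + ac,
  ∂abf = bf − af + ab.
This gives a 18×12 integer matrix of rank 12; reducing to Smith normal form yields diagonal entries (1,1,1,1,1,1,1,1,1,1,1,2).

Now H_k = ker ∂_k / im ∂_{k+1}, so:

  H_0: rank C_0 − rank ∂_1 = 7 − 6 = 1, and the invariant factors of ∂_1 are all 1, so H_0 = Z.
  H_1: rank ker ∂_1 − rank ∂_2 = (18 − 6) − 12 = 0, and ∂_2 has invariant factor 2 > 1, so H_1 = Z/2Z.
  H_2: rank ker ∂_2 − rank ∂_3 = (12 − 12) − 0 = 0, and there is no ∂_3, so H_2 = 0.

Hence the Betti numbers are b_0 = 1, b_1 = 0, b_2 = 0.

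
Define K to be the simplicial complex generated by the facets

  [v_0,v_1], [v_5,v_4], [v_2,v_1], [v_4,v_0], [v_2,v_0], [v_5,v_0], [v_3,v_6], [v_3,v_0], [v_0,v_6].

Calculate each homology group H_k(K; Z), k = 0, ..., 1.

K has 7 vertices, 9 edges.
rank ∂_0 = 0, rank ∂_1 = 6 ⇒ b_0 = 7 − 0 − 6 = 1; all invariant factors of ∂_1 are 1 so no torsion. So H_0 ≅ Z.
rank ∂_1 = 6, rank ∂_2 = 0 ⇒ b_1 = 9 − 6 − 0 = 3. So H_1 ≅ Z^3.

H_0 ≅ Z,  H_1 ≅ Z^3.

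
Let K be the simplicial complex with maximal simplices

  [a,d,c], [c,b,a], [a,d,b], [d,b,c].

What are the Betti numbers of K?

Order the vertices as a < b < c < d. Listing each simplex with vertices in this order, K has dimension 2 with simplices:

  0-simplices (4): a, b, c, d
  1-simplices (6): ab, ac, ad, bc, bd, cd
  2-simplices (4): abc, abd, acd, bcd

Hence C_0 ≅ Z^4, C_1 ≅ Z^6, C_2 ≅ Z^4.

Boundary ∂_1: C_1 → C_0 is given by ∂[p,q] = [q] − [p]. For instance
  ∂ab = b − a.
This gives a 4×6 integer matrix of rank 3; reducing to Smith normal form yields diagonal entries (1,1,1).

Boundary ∂_2: C_2 → C_1 sends each 2-simplex [p,q,r] to [q,r] − [p,r] + [p,q]. For instance
  ∂abc = bc − ac + ab,
  ∂abd = bd − ad + ab.
The resulting 6×4 matrix has rank 3, and its Smith normal form has invariant factors (1,1,1).

Computing H_k = (kernel of ∂_k) / (image of ∂_{k+1}):

  H_0: rank C_0 − rank ∂_1 = 4 − 3 = 1, and the invariant factors of ∂_1 are all 1, so H_0 = Z.
  H_1: rank ker ∂_1 − rank ∂_2 = (6 − 3) − 3 = 0, and the invariant factors of ∂_2 are all 1, so H_1 = 0.
  H_2: rank ker ∂_2 − rank ∂_3 = (4 − 3) − 0 = 1, and there is no ∂_3, so H_2 = Z.

(K is a triangulation of the 2-sphere S^2.)

Hence the Betti numbers are b_0 = 1, b_1 = 0, b_2 = 1.

b_0 = 1, b_1 = 0, b_2 = 1.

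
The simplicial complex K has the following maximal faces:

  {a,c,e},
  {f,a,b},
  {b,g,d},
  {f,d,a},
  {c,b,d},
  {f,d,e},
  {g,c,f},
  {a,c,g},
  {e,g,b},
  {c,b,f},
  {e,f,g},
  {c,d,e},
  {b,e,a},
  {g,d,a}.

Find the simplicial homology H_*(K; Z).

We work with the vertex ordering a < b < c < d < e < f < g. The simplices of K, each written with vertices in increasing order, are:

  0-simplices (7): a, b, c, d, e, f, g
  1-simplices (21): ab, ac, ad, ae, af, ag, bc, bd, be, bf, bg, cd, ce, cf, cg, de, df, dg, ef, eg, fg
  2-simplices (14): abe, abf, ace, acg, adf, adg, bcd, bcf, bdg, beg, cde, cfg, def, efg

so the chain groups are C_0 ≅ Z^7, C_1 ≅ Z^21, C_2 ≅ Z^14.

Boundary ∂_1: C_1 → C_0 is given by ∂[p,q] = [q] − [p].
The 7×21 boundary matrix has rank 6 and Smith normal form diag(1,1,1,1,1,1).

The boundary map ∂_2: C_2 → C_1 sends each 2-simplex [p,q,r] to [q,r] − [p,r] + [p,q]. For instance
  ∂beg = eg − bg + be,
  ∂adg = dg − ag + ad.
As a 21×14 matrix over Z this has rank 13, with invariant factors (1,1,1,1,1,1,1,1,1,1,1,1,1).

Computing H_k = (kernel of ∂_k) / (image of ∂_{k+1}):

  H_0: rank C_0 − rank ∂_1 = 7 − 6 = 1, and the invariant factors of ∂_1 are all 1, so H_0 = Z.
  H_1: rank ker ∂_1 − rank ∂_2 = (21 − 6) − 13 = 2, and the invariant factors of ∂_2 are all 1, so H_1 = Z^2.
  H_2: rank ker ∂_2 − rank ∂_3 = (14 − 13) − 0 = 1, and there is no ∂_3, so H_2 = Z.

As a check, the Euler characteristic is 7 − 21 + 14 = 0, which agrees with 1 − 2 + 1 = 0.
(K is a triangulation of the torus T^2.)

H_0 = Z,  H_1 = Z^2,  H_2 = Z.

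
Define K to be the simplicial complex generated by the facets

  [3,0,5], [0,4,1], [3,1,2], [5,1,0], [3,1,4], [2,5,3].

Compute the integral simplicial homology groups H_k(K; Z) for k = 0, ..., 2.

Order the vertices as 0 < 1 < 2 < 3 < 4 < 5. Listing each simplex with vertices in this order, K has dimension 2 with simplices:

  0-simplices (6): [0], [1], [2], [3], [4], [5]
  1-simplices (12): [0,1], [0,3], [0,4], [0,5], [1,2], [1,3], [1,4], [1,5], [2,3], [2,5], [3,4], [3,5]
  2-simplices (6): [0,1,4], [0,1,5], [0,3,5], [1,2,3], [1,3,4], [2,3,5]

giving chain groups C_0 ≅ Z^6, C_1 ≅ Z^12, C_2 ≅ Z^6.

The boundary map ∂_1: C_1 → C_0 maps an edge to its endpoints' difference, ∂[p,q] = q − p. For instance
  ∂[1,3] = [3] − [1].
The 6×12 boundary matrix has rank 5 and Smith normal form diag(1,1,1,1,1).

The boundary map ∂_2: C_2 → C_1 sends each 2-simplex [p,q,r] to [q,r] − [p,r] + [p,q]. For instance
  ∂[1,3,4] = [3,4] − [1,4] + [1,3],
  ∂[0,3,5] = [3,5] − [0,5] + [0,3].
As a 12×6 matrix over Z this has rank 6, with invariant factors (1,1,1,1,1,1).

Now H_k = ker ∂_k / im ∂_{k+1}, so:

  H_0: rank C_0 − rank ∂_1 = 6 − 5 = 1, and the invariant factors of ∂_1 are all 1, so H_0 = Z.
  H_1: rank ker ∂_1 − rank ∂_2 = (12 − 5) − 6 = 1, and the invariant factors of ∂_2 are all 1, so H_1 = Z.
  H_2: rank ker ∂_2 − rank ∂_3 = (6 − 6) − 0 = 0, and there is no ∂_3, so H_2 = 0.

H_0 ≅ Z,  H_1 ≅ Z,  H_2 = 0.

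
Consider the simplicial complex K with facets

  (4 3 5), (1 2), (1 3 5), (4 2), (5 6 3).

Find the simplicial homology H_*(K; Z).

H_0 ≅ Z,  H_1 ≅ Z,  H_2 = 0.

Take the total order 1 < 2 < 3 < 4 < 5 < 6 on the vertex set. Then K (dimension 2) consists of the simplices:

  0-simplices (6): [1], [2], [3], [4], [5], [6]
  1-simplices (9): [1,2], [1,3], [1,5], [2,4], [3,4], [3,5], [3,6], [4,5], [5,6]
  2-simplices (3): [1,3,5], [3,4,5], [3,5,6]

so the chain groups are C_0 ≅ Z^6, C_1 ≅ Z^9, C_2 ≅ Z^3.

Boundary ∂_1: C_1 → C_0 sends each edge [p,q] (with p < q) to q − p.
As a 6×9 matrix over Z this has rank 5, with invariant factors (1,1,1,1,1).

Boundary ∂_2: C_2 → C_1 maps a triangle to the signed sum of its edges. For instance
  ∂[3,4,5] = [4,5] − [3,5] + [3,4],
  ∂[3,5,6] = [5,6] − [3,6] + [3,5].
This gives a 9×3 integer matrix of rank 3; reducing to Smith normal form yields diagonal entries (1,1,1).

From H_k ≅ ker(∂_k) / im(∂_{k+1}) we obtain:

  H_0: rank C_0 − rank ∂_1 = 6 − 5 = 1, and the invariant factors of ∂_1 are all 1, so H_0 = Z.
  H_1: rank ker ∂_1 − rank ∂_2 = (9 − 5) − 3 = 1, and the invariant factors of ∂_2 are all 1, so H_1 = Z.
  H_2: rank ker ∂_2 − rank ∂_3 = (3 − 3) − 0 = 0, and there is no ∂_3, so H_2 = 0.

As a check, the Euler characteristic is 6 − 9 + 3 = 0, which agrees with 1 − 1 + 0 = 0.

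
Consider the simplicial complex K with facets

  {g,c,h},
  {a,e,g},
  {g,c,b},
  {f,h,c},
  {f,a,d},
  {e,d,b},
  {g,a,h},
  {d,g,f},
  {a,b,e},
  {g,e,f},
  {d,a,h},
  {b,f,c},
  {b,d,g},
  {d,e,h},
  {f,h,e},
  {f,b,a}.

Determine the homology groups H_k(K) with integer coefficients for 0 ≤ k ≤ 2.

Fix the vertex order a < b < c < d < e < f < g < h and write every simplex with vertices in increasing order. Then dim K = 2 and the simplices of K are:

  0-simplices (8): a, b, c, d, e, f, g, h
  1-simplices (24): ab, ad, ae, af, ag, ah, bc, bd, be, bf, bg, cf, cg, ch, de, df, dg, dh, ef, eg, eh, fg, fh, gh
  2-simplices (16): abe, abf, adf, adh, aeg, agh, bcf, bcg, bde, bdg, cfh, cgh, deh, dfg, efg, efh

so the chain groups are C_0 ≅ Z^8, C_1 ≅ Z^24, C_2 ≅ Z^16.

∂_1: C_1 → C_0 maps an edge to its endpoints' difference, ∂[p,q] = q − p. For instance
  ∂gh = h − g.
This gives a 8×24 integer matrix of rank 7; reducing to Smith normal form yields diagonal entries (1,1,1,1,1,1,1).

Boundary ∂_2: C_2 → C_1 acts by ∂[p,q,r] = [q,r] − [p,r] + [p,q]. For instance
  ∂deh = eh − dh + de,
  ∂bcg = cg − bg + bc.
This gives a 24×16 integer matrix of rank 15; reducing to Smith normal form yields diagonal entries (1,1,1,1,1,1,1,1,1,1,1,1,1,1,1).

Now H_k = ker ∂_k / im ∂_{k+1}, so:

  H_0: rank C_0 − rank ∂_1 = 8 − 7 = 1, and the invariant factors of ∂_1 are all 1, so H_0 ≅ Z.
  H_1: rank ker ∂_1 − rank ∂_2 = (24 − 7) − 15 = 2, and the invariant factors of ∂_2 are all 1, so H_1 ≅ Z^2.
  H_2: rank ker ∂_2 − rank ∂_3 = (16 − 15) − 0 = 1, and there is no ∂_3, so H_2 ≅ Z.

As a check, the Euler characteristic is 8 − 24 + 16 = 0, which agrees with 1 − 2 + 1 = 0.

H_0 ≅ Z,  H_1 ≅ Z^2,  H_2 ≅ Z.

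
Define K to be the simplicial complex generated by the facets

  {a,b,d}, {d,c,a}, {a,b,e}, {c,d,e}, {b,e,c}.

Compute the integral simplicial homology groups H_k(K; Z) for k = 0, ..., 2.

H_0 = Z,  H_1 = Z,  H_2 = 0.

Order the vertices as a < b < c < d < e. Listing each simplex with vertices in this order, K has dimension 2 with simplices:

  0-simplices (5): a, b, c, d, e
  1-simplices (10): ab, ac, ad, ae, bc, bd, be, cd, ce, de
  2-simplices (5): abd, abe, acd, bce, cde

so the chain groups are C_0 ≅ Z^5, C_1 ≅ Z^10, C_2 ≅ Z^5.

∂_1: C_1 → C_0 is given by ∂[p,q] = [q] − [p]. For instance
  ∂ae = e − a.
This gives a 5×10 integer matrix of rank 4; reducing to Smith normal form yields diagonal entries (1,1,1,1).

∂_2: C_2 → C_1 acts by ∂[p,q,r] = [q,r] − [p,r] + [p,q]. For instance
  ∂abd = bd − ad + ab,
  ∂abe = be − ae + ab.
As a 10×5 matrix over Z this has rank 5, with invariant factors (1,1,1,1,1).

Reading off H_k = ker ∂_k / im ∂_{k+1}:

  H_0: rank C_0 − rank ∂_1 = 5 − 4 = 1, and the invariant factors of ∂_1 are all 1, so H_0 ≅ Z.
  H_1: rank ker ∂_1 − rank ∂_2 = (10 − 4) − 5 = 1, and the invariant factors of ∂_2 are all 1, so H_1 ≅ Z.
  H_2: rank ker ∂_2 − rank ∂_3 = (5 − 5) − 0 = 0, and there is no ∂_3, so H_2 ≅ 0.

(K is a triangulation of the Möbius band.)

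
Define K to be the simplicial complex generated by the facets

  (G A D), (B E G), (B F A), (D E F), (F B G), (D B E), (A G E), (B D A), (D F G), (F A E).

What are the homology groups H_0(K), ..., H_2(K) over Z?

Fix the vertex order A < B < D < E < F < G and write every simplex with vertices in increasing order. Then dim K = 2 and the simplices of K are:

  0-simplices (6): A, B, D, E, F, G
  1-simplices (15): AB, AD, AE, AF, AG, BD, BE, BF, BG, DE, DF, DG, EF, EG, FG
  2-simplices (10): ABD, ABF, ADG, AEF, AEG, BDE, BEG, BFG, DEF, DFG

Hence C_0 ≅ Z^6, C_1 ≅ Z^15, C_2 ≅ Z^10.

∂_1: C_1 → C_0 maps an edge to its endpoints' difference, ∂[p,q] = q − p. For instance
  ∂FG = G − F.
The 6×15 boundary matrix has rank 5 and Smith normal form diag(1,1,1,1,1).

∂_2: C_2 → C_1 acts by ∂[p,q,r] = [q,r] − [p,r] + [p,q]. For instance
  ∂DEF = EF − DF + DE,
  ∂DFG = FG − DG + DF.
As a 15×10 matrix over Z this has rank 10, with invariant factors (1,1,1,1,1,1,1,1,1,2).

From H_k ≅ ker(∂_k) / im(∂_{k+1}) we obtain:

  H_0: rank C_0 − rank ∂_1 = 6 − 5 = 1, and the invariant factors of ∂_1 are all 1, so H_0 = Z.
  H_1: rank ker ∂_1 − rank ∂_2 = (15 − 5) − 10 = 0, and ∂_2 has invariant factor 2 > 1, so H_1 = Z_2.
  H_2: rank ker ∂_2 − rank ∂_3 = (10 − 10) − 0 = 0, and there is no ∂_3, so H_2 = 0.

As a check, the Euler characteristic is 6 − 15 + 10 = 1, which agrees with 1 − 0 + 0 = 1.

H_0 = Z,  H_1 = Z_2,  H_2 = 0.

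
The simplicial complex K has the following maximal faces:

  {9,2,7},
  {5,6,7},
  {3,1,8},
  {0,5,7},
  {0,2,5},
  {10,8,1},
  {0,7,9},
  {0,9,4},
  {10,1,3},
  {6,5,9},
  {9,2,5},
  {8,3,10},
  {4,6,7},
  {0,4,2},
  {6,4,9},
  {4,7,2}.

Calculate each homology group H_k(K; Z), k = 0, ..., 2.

H_0 = Z^2,  H_1 = Z_2,  H_2 = Z.

Take the total order 0 < 1 < 2 < 3 < 4 < 5 < 6 < 7 < 8 < 9 < 10 on the vertex set. Then K (dimension 2) consists of the simplices:

  0-simplices (11): [0], [1], [2], [3], [4], [5], [6], [7], [8], [9], [10]
  1-simplices (24): (24 of them)
  2-simplices (16): [0,2,4], [0,2,5], [0,4,9], [0,5,7], [0,7,9], [1,3,8], [1,3,10], [1,8,10], [2,4,7], [2,5,9], [2,7,9], [3,8,10], [4,6,7], [4,6,9], [5,6,7], [5,6,9]

giving chain groups C_0 ≅ Z^11, C_1 ≅ Z^24, C_2 ≅ Z^16.

∂_1: C_1 → C_0 sends each edge [p,q] (with p < q) to q − p.
The resulting 11×24 matrix has rank 9, and its Smith normal form has invariant factors (1,1,1,1,1,1,1,1,1).

The boundary map ∂_2: C_2 → C_1 sends each 2-simplex [p,q,r] to [q,r] − [p,r] + [p,q]. For instance
  ∂[0,2,4] = [2,4] − [0,4] + [0,2],
  ∂[5,6,7] = [6,7] − [5,7] + [5,6].
As a 24×16 matrix over Z this has rank 15, with invariant factors (1,1,1,1,1,1,1,1,1,1,1,1,1,1,2).

Reading off H_k = ker ∂_k / im ∂_{k+1}:

  H_0: rank C_0 − rank ∂_1 = 11 − 9 = 2, and the invariant factors of ∂_1 are all 1, so H_0 ≅ Z^2.
  H_1: rank ker ∂_1 − rank ∂_2 = (24 − 9) − 15 = 0, and ∂_2 has invariant factor 2 > 1, so H_1 ≅ Z_2.
  H_2: rank ker ∂_2 − rank ∂_3 = (16 − 15) − 0 = 1, and there is no ∂_3, so H_2 ≅ Z.

As a check, the Euler characteristic is 11 − 24 + 16 = 3, which agrees with 2 − 0 + 1 = 3.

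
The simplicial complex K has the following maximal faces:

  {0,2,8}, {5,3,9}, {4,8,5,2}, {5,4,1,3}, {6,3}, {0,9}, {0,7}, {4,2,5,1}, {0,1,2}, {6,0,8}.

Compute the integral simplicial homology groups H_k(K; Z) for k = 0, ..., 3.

H_0 = Z,  H_1 = Z^2,  H_2 = 0,  H_3 = 0.

Take the total order 0 < 1 < 2 < 3 < 4 < 5 < 6 < 7 < 8 < 9 on the vertex set. Then K (dimension 3) consists of the simplices:

  0-simplices (10): [0], [1], [2], [3], [4], [5], [6], [7], [8], [9]
  1-simplices (22): [0,1], [0,2], [0,6], [0,7], [0,8], [0,9], [1,2], [1,3], [1,4], [1,5], [2,4], [2,5], [2,8], [3,4], [3,5], [3,6], [3,9], [4,5], [4,8], [5,8], [5,9], [6,8]
  2-simplices (14): [0,1,2], [0,2,8], [0,6,8], [1,2,4], [1,2,5], [1,3,4], [1,3,5], [1,4,5], [2,4,5], [2,4,8], [2,5,8], [3,4,5], [3,5,9], [4,5,8]
  3-simplices (3): [1,2,4,5], [1,3,4,5], [2,4,5,8]

giving chain groups C_0 ≅ Z^10, C_1 ≅ Z^22, C_2 ≅ Z^14, C_3 ≅ Z^3.

The boundary map ∂_1: C_1 → C_0 sends each edge [p,q] (with p < q) to q − p. For instance
  ∂[5,8] = [8] − [5].
The resulting 10×22 matrix has rank 9, and its Smith normal form has invariant factors (1,1,1,1,1,1,1,1,1).

Boundary ∂_2: C_2 → C_1 acts by ∂[p,q,r] = [q,r] − [p,r] + [p,q]. For instance
  ∂[1,2,5] = [2,5] − [1,5] + [1,2],
  ∂[3,4,5] = [4,5] − [3,5] + [3,4].
The 22×14 boundary matrix has rank 11 and Smith normal form diag(1,1,1,1,1,1,1,1,1,1,1).

The boundary map ∂_3: C_3 → C_2 sends each 3-simplex σ to the alternating sum Σ_i (−1)^i (σ with its i-th vertex removed). For instance
  ∂[2,4,5,8] = [4,5,8] − [2,5,8] + [2,4,8] − [2,4,5],
  ∂[1,2,4,5] = [2,4,5] − [1,4,5] + [1,2,5] − [1,2,4].
As a 14×3 matrix over Z this has rank 3, with invariant factors (1,1,1).

From H_k ≅ ker(∂_k) / im(∂_{k+1}) we obtain:

  H_0: rank C_0 − rank ∂_1 = 10 − 9 = 1, and the invariant factors of ∂_1 are all 1, so H_0 = Z.
  H_1: rank ker ∂_1 − rank ∂_2 = (22 − 9) − 11 = 2, and the invariant factors of ∂_2 are all 1, so H_1 = Z^2.
  H_2: rank ker ∂_2 − rank ∂_3 = (14 − 11) − 3 = 0, and the invariant factors of ∂_3 are all 1, so H_2 = 0.
  H_3: rank ker ∂_3 − rank ∂_4 = (3 − 3) − 0 = 0, and there is no ∂_4, so H_3 = 0.

As a check, the Euler characteristic is 10 − 22 + 14 − 3 = -1, which agrees with 1 − 2 + 0 − 0 = -1.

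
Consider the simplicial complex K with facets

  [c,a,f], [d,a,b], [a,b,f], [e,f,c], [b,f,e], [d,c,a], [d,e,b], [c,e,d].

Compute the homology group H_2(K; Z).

H_2 ≅ Z.

Take the total order a < b < c < d < e < f on the vertex set. Then K (dimension 2) consists of the simplices:

  0-simplices (6): a, b, c, d, e, f
  1-simplices (12): ab, ac, ad, af, bd, be, bf, cd, ce, cf, de, ef
  2-simplices (8): abd, abf, acd, acf, bde, bef, cde, cef

so the chain groups are C_0 ≅ Z^6, C_1 ≅ Z^12, C_2 ≅ Z^8.

∂_1: C_1 → C_0 maps an edge to its endpoints' difference, ∂[p,q] = q − p.
The 6×12 boundary matrix has rank 5 and Smith normal form diag(1,1,1,1,1).

∂_2: C_2 → C_1 sends each 2-simplex [p,q,r] to [q,r] − [p,r] + [p,q]. For instance
  ∂bde = de − be + bd,
  ∂abf = bf − af + ab.
As a 12×8 matrix over Z this has rank 7, with invariant factors (1,1,1,1,1,1,1).

From H_k ≅ ker(∂_k) / im(∂_{k+1}) we obtain:

  H_2: rank ker ∂_2 − rank ∂_3 = (8 − 7) − 0 = 1, and there is no ∂_3, so H_2 ≅ Z.

(K is a triangulation of the 2-sphere S^2.)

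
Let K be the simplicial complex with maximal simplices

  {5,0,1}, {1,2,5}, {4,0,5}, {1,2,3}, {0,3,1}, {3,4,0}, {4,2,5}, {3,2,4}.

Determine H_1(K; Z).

Fix the vertex order 0 < 1 < 2 < 3 < 4 < 5 and write every simplex with vertices in increasing order. Then dim K = 2 and the simplices of K are:

  0-simplices (6): [0], [1], [2], [3], [4], [5]
  1-simplices (12): [0,1], [0,3], [0,4], [0,5], [1,2], [1,3], [1,5], [2,3], [2,4], [2,5], [3,4], [4,5]
  2-simplices (8): [0,1,3], [0,1,5], [0,3,4], [0,4,5], [1,2,3], [1,2,5], [2,3,4], [2,4,5]

giving chain groups C_0 ≅ Z^6, C_1 ≅ Z^12, C_2 ≅ Z^8.

∂_1: C_1 → C_0 is given by ∂[p,q] = [q] − [p].
The 6×12 boundary matrix has rank 5 and Smith normal form diag(1,1,1,1,1).

Boundary ∂_2: C_2 → C_1 sends each 2-simplex [p,q,r] to [q,r] − [p,r] + [p,q]. For instance
  ∂[0,3,4] = [3,4] − [0,4] + [0,3],
  ∂[0,1,3] = [1,3] − [0,3] + [0,1].
The resulting 12×8 matrix has rank 7, and its Smith normal form has invariant factors (1,1,1,1,1,1,1).

Now H_k = ker ∂_k / im ∂_{k+1}, so:

  H_1: rank ker ∂_1 − rank ∂_2 = (12 − 5) − 7 = 0, and the invariant factors of ∂_2 are all 1, so H_1 = 0.

(K is a triangulation of the 2-sphere S^2.)

H_1 = 0.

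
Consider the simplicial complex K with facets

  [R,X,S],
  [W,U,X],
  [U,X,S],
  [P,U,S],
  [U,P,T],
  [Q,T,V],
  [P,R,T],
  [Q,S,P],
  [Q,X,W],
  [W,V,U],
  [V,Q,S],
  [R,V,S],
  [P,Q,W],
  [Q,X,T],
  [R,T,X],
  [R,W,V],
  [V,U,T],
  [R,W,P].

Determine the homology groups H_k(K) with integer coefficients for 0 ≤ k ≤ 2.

H_0 ≅ Z,  H_1 ≅ Z^2,  H_2 ≅ Z.

Take the total order P < Q < R < S < T < U < V < W < X on the vertex set. Then K (dimension 2) consists of the simplices:

  0-simplices (9): P, Q, R, S, T, U, V, W, X
  1-simplices (27): PQ, PR, PS, PT, PU, PW, QS, QT, QV, QW, QX, RS, RT, RV, RW, RX, SU, SV, SX, TU, TV, TX, UV, UW, UX, VW, WX
  2-simplices (18): PQS, PQW, PRT, PRW, PSU, PTU, QSV, QTV, QTX, QWX, RSV, RSX, RTX, RVW, SUX, TUV, UVW, UWX

Hence C_0 ≅ Z^9, C_1 ≅ Z^27, C_2 ≅ Z^18.

The boundary map ∂_1: C_1 → C_0 maps an edge to its endpoints' difference, ∂[p,q] = q − p. For instance
  ∂SX = X − S.
As a 9×27 matrix over Z this has rank 8, with invariant factors (1,1,1,1,1,1,1,1).

∂_2: C_2 → C_1 acts by ∂[p,q,r] = [q,r] − [p,r] + [p,q]. For instance
  ∂PQW = QW − PW + PQ,
  ∂SUX = UX − SX + SU.
The resulting 27×18 matrix has rank 17, and its Smith normal form has invariant factors (1,1,1,1,1,1,1,1,1,1,1,1,1,1,1,1,1).

Computing H_k = (kernel of ∂_k) / (image of ∂_{k+1}):

  H_0: rank C_0 − rank ∂_1 = 9 − 8 = 1, and the invariant factors of ∂_1 are all 1, so H_0 = Z.
  H_1: rank ker ∂_1 − rank ∂_2 = (27 − 8) − 17 = 2, and the invariant factors of ∂_2 are all 1, so H_1 = Z^2.
  H_2: rank ker ∂_2 − rank ∂_3 = (18 − 17) − 0 = 1, and there is no ∂_3, so H_2 = Z.

As a check, the Euler characteristic is 9 − 27 + 18 = 0, which agrees with 1 − 2 + 1 = 0.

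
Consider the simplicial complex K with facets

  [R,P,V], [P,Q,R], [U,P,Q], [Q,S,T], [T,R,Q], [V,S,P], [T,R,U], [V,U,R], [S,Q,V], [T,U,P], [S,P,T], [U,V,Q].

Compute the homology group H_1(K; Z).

H_1 ≅ Z/2.

We work with the vertex ordering P < Q < R < S < T < U < V. The simplices of K, each written with vertices in increasing order, are:

  0-simplices (7): P, Q, R, S, T, U, V
  1-simplices (18): PQ, PR, PS, PT, PU, PV, QR, QS, QT, QU, QV, RT, RU, RV, ST, SV, TU, UV
  2-simplices (12): PQR, PQU, PRV, PST, PSV, PTU, QRT, QST, QSV, QUV, RTU, RUV

Hence C_0 ≅ Z^7, C_1 ≅ Z^18, C_2 ≅ Z^12.

Boundary ∂_1: C_1 → C_0 is given by ∂[p,q] = [q] − [p].
This gives a 7×18 integer matrix of rank 6; reducing to Smith normal form yields diagonal entries (1,1,1,1,1,1).

∂_2: C_2 → C_1 maps a triangle to the signed sum of its edges. For instance
  ∂QUV = UV − QV + QU,
  ∂QST = ST − QT + QS.
This gives a 18×12 integer matrix of rank 12; reducing to Smith normal form yields diagonal entries (1,1,1,1,1,1,1,1,1,1,1,2).

Reading off H_k = ker ∂_k / im ∂_{k+1}:

  H_1: rank ker ∂_1 − rank ∂_2 = (18 − 6) − 12 = 0, and ∂_2 has invariant factor 2 > 1, so H_1 = Z/2.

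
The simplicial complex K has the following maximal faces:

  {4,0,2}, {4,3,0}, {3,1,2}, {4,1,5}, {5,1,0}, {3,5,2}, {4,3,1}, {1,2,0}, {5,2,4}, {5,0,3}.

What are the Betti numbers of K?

b_0 = 1, b_1 = 0, b_2 = 0.

Take the total order 0 < 1 < 2 < 3 < 4 < 5 on the vertex set. Then K (dimension 2) consists of the simplices:

  0-simplices (6): [0], [1], [2], [3], [4], [5]
  1-simplices (15): [0,1], [0,2], [0,3], [0,4], [0,5], [1,2], [1,3], [1,4], [1,5], [2,3], [2,4], [2,5], [3,4], [3,5], [4,5]
  2-simplices (10): [0,1,2], [0,1,5], [0,2,4], [0,3,4], [0,3,5], [1,2,3], [1,3,4], [1,4,5], [2,3,5], [2,4,5]

so the chain groups are C_0 ≅ Z^6, C_1 ≅ Z^15, C_2 ≅ Z^10.

∂_1: C_1 → C_0 sends each edge [p,q] (with p < q) to q − p. For instance
  ∂[0,1] = [1] − [0].
This gives a 6×15 integer matrix of rank 5; reducing to Smith normal form yields diagonal entries (1,1,1,1,1).

The boundary map ∂_2: C_2 → C_1 maps a triangle to the signed sum of its edges. For instance
  ∂[0,3,4] = [3,4] − [0,4] + [0,3],
  ∂[2,3,5] = [3,5] − [2,5] + [2,3].
The resulting 15×10 matrix has rank 10, and its Smith normal form has invariant factors (1,1,1,1,1,1,1,1,1,2).

Computing H_k = (kernel of ∂_k) / (image of ∂_{k+1}):

  H_0: rank C_0 − rank ∂_1 = 6 − 5 = 1, and the invariant factors of ∂_1 are all 1, so H_0 = Z.
  H_1: rank ker ∂_1 − rank ∂_2 = (15 − 5) − 10 = 0, and ∂_2 has invariant factor 2 > 1, so H_1 = Z/2.
  H_2: rank ker ∂_2 − rank ∂_3 = (10 − 10) − 0 = 0, and there is no ∂_3, so H_2 = 0.

(K is a triangulation of the real projective plane RP^2.)

Hence the Betti numbers are b_0 = 1, b_1 = 0, b_2 = 0.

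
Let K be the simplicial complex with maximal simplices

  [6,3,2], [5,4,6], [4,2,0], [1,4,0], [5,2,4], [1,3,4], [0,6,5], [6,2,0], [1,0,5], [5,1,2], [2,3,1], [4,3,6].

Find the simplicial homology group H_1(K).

H_1 = Z/2.

Take the total order 0 < 1 < 2 < 3 < 4 < 5 < 6 on the vertex set. Then K (dimension 2) consists of the simplices:

  0-simplices (7): [0], [1], [2], [3], [4], [5], [6]
  1-simplices (18): [0,1], [0,2], [0,4], [0,5], [0,6], [1,2], [1,3], [1,4], [1,5], [2,3], [2,4], [2,5], [2,6], [3,4], [3,6], [4,5], [4,6], [5,6]
  2-simplices (12): [0,1,4], [0,1,5], [0,2,4], [0,2,6], [0,5,6], [1,2,3], [1,2,5], [1,3,4], [2,3,6], [2,4,5], [3,4,6], [4,5,6]

so the chain groups are C_0 ≅ Z^7, C_1 ≅ Z^18, C_2 ≅ Z^12.

∂_1: C_1 → C_0 is given by ∂[p,q] = [q] − [p]. For instance
  ∂[0,4] = [4] − [0].
The resulting 7×18 matrix has rank 6, and its Smith normal form has invariant factors (1,1,1,1,1,1).

∂_2: C_2 → C_1 maps a triangle to the signed sum of its edges. For instance
  ∂[2,3,6] = [3,6] − [2,6] + [2,3],
  ∂[0,5,6] = [5,6] − [0,6] + [0,5].
As a 18×12 matrix over Z this has rank 12, with invariant factors (1,1,1,1,1,1,1,1,1,1,1,2).

Reading off H_k = ker ∂_k / im ∂_{k+1}:

  H_1: rank ker ∂_1 − rank ∂_2 = (18 − 6) − 12 = 0, and ∂_2 has invariant factor 2 > 1, so H_1 = Z/2.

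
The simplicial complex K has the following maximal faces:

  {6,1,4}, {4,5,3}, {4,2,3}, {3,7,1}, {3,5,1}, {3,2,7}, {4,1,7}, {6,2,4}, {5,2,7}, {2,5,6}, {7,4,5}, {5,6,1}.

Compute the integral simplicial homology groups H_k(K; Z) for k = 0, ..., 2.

We work with the vertex ordering 1 < 2 < 3 < 4 < 5 < 6 < 7. The simplices of K, each written with vertices in increasing order, are:

  0-simplices (7): [1], [2], [3], [4], [5], [6], [7]
  1-simplices (18): [1,3], [1,4], [1,5], [1,6], [1,7], [2,3], [2,4], [2,5], [2,6], [2,7], [3,4], [3,5], [3,7], [4,5], [4,6], [4,7], [5,6], [5,7]
  2-simplices (12): [1,3,5], [1,3,7], [1,4,6], [1,4,7], [1,5,6], [2,3,4], [2,3,7], [2,4,6], [2,5,6], [2,5,7], [3,4,5], [4,5,7]

so the chain groups are C_0 ≅ Z^7, C_1 ≅ Z^18, C_2 ≅ Z^12.

∂_1: C_1 → C_0 maps an edge to its endpoints' difference, ∂[p,q] = q − p.
The resulting 7×18 matrix has rank 6, and its Smith normal form has invariant factors (1,1,1,1,1,1).

∂_2: C_2 → C_1 acts by ∂[p,q,r] = [q,r] − [p,r] + [p,q]. For instance
  ∂[2,4,6] = [4,6] − [2,6] + [2,4],
  ∂[2,3,7] = [3,7] − [2,7] + [2,3].
This gives a 18×12 integer matrix of rank 12; reducing to Smith normal form yields diagonal entries (1,1,1,1,1,1,1,1,1,1,1,2).

Reading off H_k = ker ∂_k / im ∂_{k+1}:

  H_0: rank C_0 − rank ∂_1 = 7 − 6 = 1, and the invariant factors of ∂_1 are all 1, so H_0 = Z.
  H_1: rank ker ∂_1 − rank ∂_2 = (18 − 6) − 12 = 0, and ∂_2 has invariant factor 2 > 1, so H_1 = Z/2.
  H_2: rank ker ∂_2 − rank ∂_3 = (12 − 12) − 0 = 0, and there is no ∂_3, so H_2 = 0.

H_0 = Z,  H_1 = Z/2,  H_2 = 0.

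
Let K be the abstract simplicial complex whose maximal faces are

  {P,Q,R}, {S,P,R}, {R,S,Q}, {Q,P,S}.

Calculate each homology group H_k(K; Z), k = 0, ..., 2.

H_0 = Z,  H_1 = 0,  H_2 = Z.

Order the vertices as P < Q < R < S. Listing each simplex with vertices in this order, K has dimension 2 with simplices:

  0-simplices (4): P, Q, R, S
  1-simplices (6): PQ, PR, PS, QR, QS, RS
  2-simplices (4): PQR, PQS, PRS, QRS

giving chain groups C_0 ≅ Z^4, C_1 ≅ Z^6, C_2 ≅ Z^4.

Boundary ∂_1: C_1 → C_0 maps an edge to its endpoints' difference, ∂[p,q] = q − p.
The 4×6 boundary matrix has rank 3 and Smith normal form diag(1,1,1).

∂_2: C_2 → C_1 acts by ∂[p,q,r] = [q,r] − [p,r] + [p,q]. For instance
  ∂QRS = RS − QS + QR,
  ∂PQR = QR − PR + PQ.
As a 6×4 matrix over Z this has rank 3, with invariant factors (1,1,1).

Now H_k = ker ∂_k / im ∂_{k+1}, so:

  H_0: rank C_0 − rank ∂_1 = 4 − 3 = 1, and the invariant factors of ∂_1 are all 1, so H_0 = Z.
  H_1: rank ker ∂_1 − rank ∂_2 = (6 − 3) − 3 = 0, and the invariant factors of ∂_2 are all 1, so H_1 = 0.
  H_2: rank ker ∂_2 − rank ∂_3 = (4 − 3) − 0 = 1, and there is no ∂_3, so H_2 = Z.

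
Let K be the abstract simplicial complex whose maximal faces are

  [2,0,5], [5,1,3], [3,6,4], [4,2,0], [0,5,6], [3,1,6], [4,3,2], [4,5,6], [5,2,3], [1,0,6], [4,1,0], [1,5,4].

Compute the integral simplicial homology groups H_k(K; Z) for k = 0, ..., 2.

H_0 = Z,  H_1 = Z/2Z,  H_2 = 0.

We work with the vertex ordering 0 < 1 < 2 < 3 < 4 < 5 < 6. The simplices of K, each written with vertices in increasing order, are:

  0-simplices (7): [0], [1], [2], [3], [4], [5], [6]
  1-simplices (18): [0,1], [0,2], [0,4], [0,5], [0,6], [1,3], [1,4], [1,5], [1,6], [2,3], [2,4], [2,5], [3,4], [3,5], [3,6], [4,5], [4,6], [5,6]
  2-simplices (12): [0,1,4], [0,1,6], [0,2,4], [0,2,5], [0,5,6], [1,3,5], [1,3,6], [1,4,5], [2,3,4], [2,3,5], [3,4,6], [4,5,6]

Hence C_0 ≅ Z^7, C_1 ≅ Z^18, C_2 ≅ Z^12.

The boundary map ∂_1: C_1 → C_0 maps an edge to its endpoints' difference, ∂[p,q] = q − p. For instance
  ∂[1,6] = [6] − [1].
The resulting 7×18 matrix has rank 6, and its Smith normal form has invariant factors (1,1,1,1,1,1).

The boundary map ∂_2: C_2 → C_1 acts by ∂[p,q,r] = [q,r] − [p,r] + [p,q]. For instance
  ∂[0,1,6] = [1,6] − [0,6] + [0,1],
  ∂[2,3,5] = [3,5] − [2,5] + [2,3].
This gives a 18×12 integer matrix of rank 12; reducing to Smith normal form yields diagonal entries (1,1,1,1,1,1,1,1,1,1,1,2).

Now H_k = ker ∂_k / im ∂_{k+1}, so:

  H_0: rank C_0 − rank ∂_1 = 7 − 6 = 1, and the invariant factors of ∂_1 are all 1, so H_0 ≅ Z.
  H_1: rank ker ∂_1 − rank ∂_2 = (18 − 6) − 12 = 0, and ∂_2 has invariant factor 2 > 1, so H_1 ≅ Z/2Z.
  H_2: rank ker ∂_2 − rank ∂_3 = (12 − 12) − 0 = 0, and there is no ∂_3, so H_2 ≅ 0.

As a check, the Euler characteristic is 7 − 18 + 12 = 1, which agrees with 1 − 0 + 0 = 1.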